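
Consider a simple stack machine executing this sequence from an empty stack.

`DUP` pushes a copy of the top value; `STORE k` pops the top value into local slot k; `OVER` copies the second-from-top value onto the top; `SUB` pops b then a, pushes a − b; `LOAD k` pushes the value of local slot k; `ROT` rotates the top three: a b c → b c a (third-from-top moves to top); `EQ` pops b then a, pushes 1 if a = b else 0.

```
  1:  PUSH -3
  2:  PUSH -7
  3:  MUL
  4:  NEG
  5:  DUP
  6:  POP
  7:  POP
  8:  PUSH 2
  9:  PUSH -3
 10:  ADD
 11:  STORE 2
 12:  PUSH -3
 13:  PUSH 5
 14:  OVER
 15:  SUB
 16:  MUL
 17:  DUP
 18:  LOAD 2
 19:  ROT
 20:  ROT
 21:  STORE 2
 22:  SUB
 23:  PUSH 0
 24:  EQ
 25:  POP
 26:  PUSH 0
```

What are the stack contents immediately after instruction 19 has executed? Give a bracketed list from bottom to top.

PUSH -3 → -3
PUSH -7 → -3 -7
MUL     → 21
NEG     → -21
DUP     → -21 -21
POP     → -21
POP     → (empty)
PUSH 2  → 2
PUSH -3 → 2 -3
ADD     → -1
STORE 2 → (empty)
PUSH -3 → -3
PUSH 5  → -3 5
OVER    → -3 5 -3
SUB     → -3 8
MUL     → -24
DUP     → -24 -24
LOAD 2  → -24 -24 -1
ROT     → -24 -1 -24

[-24, -1, -24]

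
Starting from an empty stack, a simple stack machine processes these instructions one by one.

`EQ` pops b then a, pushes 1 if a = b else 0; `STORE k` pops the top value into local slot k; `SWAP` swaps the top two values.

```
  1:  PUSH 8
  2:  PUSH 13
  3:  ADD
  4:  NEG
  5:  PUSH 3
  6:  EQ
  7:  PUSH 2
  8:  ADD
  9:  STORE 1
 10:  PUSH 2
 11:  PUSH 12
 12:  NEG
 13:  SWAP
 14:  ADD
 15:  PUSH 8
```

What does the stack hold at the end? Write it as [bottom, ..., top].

PUSH 8  : 8
PUSH 13 : 8 13
ADD     : 21
NEG     : -21
PUSH 3  : -21 3
EQ      : 0
PUSH 2  : 0 2
ADD     : 2
STORE 1 : (empty)
PUSH 2  : 2
PUSH 12 : 2 12
NEG     : 2 -12
SWAP    : -12 2
ADD     : -10
PUSH 8  : -10 8

[-10, 8]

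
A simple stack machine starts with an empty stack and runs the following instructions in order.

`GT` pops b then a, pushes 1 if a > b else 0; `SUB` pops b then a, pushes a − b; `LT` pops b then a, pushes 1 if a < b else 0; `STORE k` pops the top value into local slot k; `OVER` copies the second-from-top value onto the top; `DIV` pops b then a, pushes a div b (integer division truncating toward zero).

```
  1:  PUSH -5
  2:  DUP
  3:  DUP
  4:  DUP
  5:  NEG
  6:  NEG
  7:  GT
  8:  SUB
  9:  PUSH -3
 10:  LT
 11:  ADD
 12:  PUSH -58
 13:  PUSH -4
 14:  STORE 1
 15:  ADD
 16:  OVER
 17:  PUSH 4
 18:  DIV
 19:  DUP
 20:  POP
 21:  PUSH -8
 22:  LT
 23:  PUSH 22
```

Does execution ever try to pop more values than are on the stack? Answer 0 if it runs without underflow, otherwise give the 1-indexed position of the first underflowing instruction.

PUSH -5  : [-5]
DUP      : [-5, -5]
DUP      : [-5, -5, -5]
DUP      : [-5, -5, -5, -5]
NEG      : [-5, -5, -5, 5]
NEG      : [-5, -5, -5, -5]
GT       : [-5, -5, 0]
SUB      : [-5, -5]
PUSH -3  : [-5, -5, -3]
LT       : [-5, 1]
ADD      : [-4]
PUSH -58 : [-4, -58]
PUSH -4  : [-4, -58, -4]
STORE 1  : [-4, -58]
ADD      : [-62]
OVER  — needs 2 operands, stack has 1 → underflow

16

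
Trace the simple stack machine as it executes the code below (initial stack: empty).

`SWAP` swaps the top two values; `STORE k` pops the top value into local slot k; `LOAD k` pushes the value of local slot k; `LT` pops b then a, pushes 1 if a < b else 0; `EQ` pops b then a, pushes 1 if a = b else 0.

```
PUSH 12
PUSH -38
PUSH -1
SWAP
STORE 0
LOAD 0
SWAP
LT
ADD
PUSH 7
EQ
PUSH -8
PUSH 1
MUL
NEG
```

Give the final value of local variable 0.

PUSH 12  -> 12
PUSH -38 -> 12 -38
PUSH -1  -> 12 -38 -1
SWAP     -> 12 -1 -38
STORE 0  -> 12 -1
LOAD 0   -> 12 -1 -38
SWAP     -> 12 -38 -1
LT       -> 12 1
ADD      -> 13
PUSH 7   -> 13 7
EQ       -> 0
PUSH -8  -> 0 -8
PUSH 1   -> 0 -8 1
MUL      -> 0 -8
NEG      -> 0 8

-38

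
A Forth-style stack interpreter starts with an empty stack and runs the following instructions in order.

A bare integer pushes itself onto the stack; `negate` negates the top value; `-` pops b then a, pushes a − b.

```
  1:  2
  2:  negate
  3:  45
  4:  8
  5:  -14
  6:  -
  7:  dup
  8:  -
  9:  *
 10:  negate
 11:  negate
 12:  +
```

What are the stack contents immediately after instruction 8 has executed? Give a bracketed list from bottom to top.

2      : [2]
negate : [-2]
45     : [-2, 45]
8      : [-2, 45, 8]
-14    : [-2, 45, 8, -14]
-      : [-2, 45, 22]
dup    : [-2, 45, 22, 22]
-      : [-2, 45, 0]

[-2, 45, 0]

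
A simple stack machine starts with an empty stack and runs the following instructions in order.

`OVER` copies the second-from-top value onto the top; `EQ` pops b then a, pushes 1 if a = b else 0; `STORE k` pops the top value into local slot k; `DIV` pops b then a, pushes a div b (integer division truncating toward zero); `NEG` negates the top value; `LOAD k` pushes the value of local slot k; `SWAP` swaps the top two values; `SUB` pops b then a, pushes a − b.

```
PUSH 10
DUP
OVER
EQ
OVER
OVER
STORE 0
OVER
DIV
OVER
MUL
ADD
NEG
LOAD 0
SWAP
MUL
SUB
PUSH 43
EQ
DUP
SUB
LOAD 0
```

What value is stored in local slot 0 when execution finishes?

1

PUSH 10 → [10]
DUP     → [10, 10]
OVER    → [10, 10, 10]
EQ      → [10, 1]
OVER    → [10, 1, 10]
OVER    → [10, 1, 10, 1]
STORE 0 → [10, 1, 10]
OVER    → [10, 1, 10, 1]
DIV     → [10, 1, 10]
OVER    → [10, 1, 10, 1]
MUL     → [10, 1, 10]
ADD     → [10, 11]
NEG     → [10, -11]
LOAD 0  → [10, -11, 1]
SWAP    → [10, 1, -11]
MUL     → [10, -11]
SUB     → [21]
PUSH 43 → [21, 43]
EQ      → [0]
DUP     → [0, 0]
SUB     → [0]
LOAD 0  → [0, 1]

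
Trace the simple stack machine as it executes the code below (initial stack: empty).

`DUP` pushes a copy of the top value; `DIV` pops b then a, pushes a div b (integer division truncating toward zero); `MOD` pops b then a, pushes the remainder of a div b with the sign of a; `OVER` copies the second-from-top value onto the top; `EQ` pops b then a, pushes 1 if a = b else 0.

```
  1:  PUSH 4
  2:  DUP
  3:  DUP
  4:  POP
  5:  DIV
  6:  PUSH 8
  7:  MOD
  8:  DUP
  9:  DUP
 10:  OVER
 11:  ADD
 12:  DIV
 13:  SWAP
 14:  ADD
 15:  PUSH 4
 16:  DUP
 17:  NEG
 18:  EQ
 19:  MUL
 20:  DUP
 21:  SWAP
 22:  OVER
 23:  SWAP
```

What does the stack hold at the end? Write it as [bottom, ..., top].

PUSH 4 : 4
DUP    : 4 4
DUP    : 4 4 4
POP    : 4 4
DIV    : 1
PUSH 8 : 1 8
MOD    : 1
DUP    : 1 1
DUP    : 1 1 1
OVER   : 1 1 1 1
ADD    : 1 1 2
DIV    : 1 0
SWAP   : 0 1
ADD    : 1
PUSH 4 : 1 4
DUP    : 1 4 4
NEG    : 1 4 -4
EQ     : 1 0
MUL    : 0
DUP    : 0 0
SWAP   : 0 0
OVER   : 0 0 0
SWAP   : 0 0 0

[0, 0, 0]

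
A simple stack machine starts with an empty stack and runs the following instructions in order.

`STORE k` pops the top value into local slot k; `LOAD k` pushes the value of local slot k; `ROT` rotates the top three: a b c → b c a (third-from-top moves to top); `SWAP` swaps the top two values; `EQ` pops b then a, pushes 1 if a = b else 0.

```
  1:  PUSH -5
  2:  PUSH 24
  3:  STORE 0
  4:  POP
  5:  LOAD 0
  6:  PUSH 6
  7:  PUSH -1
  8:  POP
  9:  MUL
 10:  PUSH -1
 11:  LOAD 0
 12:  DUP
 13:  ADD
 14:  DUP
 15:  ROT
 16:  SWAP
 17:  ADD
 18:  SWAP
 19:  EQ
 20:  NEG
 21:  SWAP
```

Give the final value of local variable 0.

24

PUSH -5 -> -5
PUSH 24 -> -5 24
STORE 0 -> -5
POP     -> (empty)
LOAD 0  -> 24
PUSH 6  -> 24 6
PUSH -1 -> 24 6 -1
POP     -> 24 6
MUL     -> 144
PUSH -1 -> 144 -1
LOAD 0  -> 144 -1 24
DUP     -> 144 -1 24 24
ADD     -> 144 -1 48
DUP     -> 144 -1 48 48
ROT     -> 144 48 48 -1
SWAP    -> 144 48 -1 48
ADD     -> 144 48 47
SWAP    -> 144 47 48
EQ      -> 144 0
NEG     -> 144 0
SWAP    -> 0 144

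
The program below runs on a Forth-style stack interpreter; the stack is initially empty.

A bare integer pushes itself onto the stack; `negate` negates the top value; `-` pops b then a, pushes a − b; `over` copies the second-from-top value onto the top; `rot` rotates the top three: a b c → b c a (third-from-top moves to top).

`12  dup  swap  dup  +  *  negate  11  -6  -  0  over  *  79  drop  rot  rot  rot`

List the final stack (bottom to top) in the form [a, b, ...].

[-288, 17, 0]

12      12
dup     12 12
swap    12 12
dup     12 12 12
+       12 24
*       288
negate  -288
11      -288 11
-6      -288 11 -6
-       -288 17
0       -288 17 0
over    -288 17 0 17
*       -288 17 0
79      -288 17 0 79
drop    -288 17 0
rot     17 0 -288
rot     0 -288 17
rot     -288 17 0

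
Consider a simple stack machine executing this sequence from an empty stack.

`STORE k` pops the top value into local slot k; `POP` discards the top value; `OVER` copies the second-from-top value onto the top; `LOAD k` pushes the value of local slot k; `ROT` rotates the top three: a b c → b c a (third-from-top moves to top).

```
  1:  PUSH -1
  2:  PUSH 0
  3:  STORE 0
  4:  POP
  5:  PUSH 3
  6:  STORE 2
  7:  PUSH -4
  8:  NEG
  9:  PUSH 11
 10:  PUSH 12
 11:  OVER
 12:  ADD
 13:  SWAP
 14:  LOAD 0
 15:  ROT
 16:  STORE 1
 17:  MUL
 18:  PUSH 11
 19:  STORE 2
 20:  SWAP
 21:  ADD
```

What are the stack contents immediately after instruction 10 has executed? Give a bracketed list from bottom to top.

PUSH -1  [-1]
PUSH 0   [-1, 0]
STORE 0  [-1]
POP      []
PUSH 3   [3]
STORE 2  []
PUSH -4  [-4]
NEG      [4]
PUSH 11  [4, 11]
PUSH 12  [4, 11, 12]

[4, 11, 12]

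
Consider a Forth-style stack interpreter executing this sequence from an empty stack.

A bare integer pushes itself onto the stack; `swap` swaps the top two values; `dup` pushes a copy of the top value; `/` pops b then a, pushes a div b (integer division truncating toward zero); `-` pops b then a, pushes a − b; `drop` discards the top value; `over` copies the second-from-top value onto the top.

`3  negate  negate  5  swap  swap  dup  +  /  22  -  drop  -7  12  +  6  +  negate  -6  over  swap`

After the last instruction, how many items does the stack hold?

3       [3]
negate  [-3]
negate  [3]
5       [3, 5]
swap    [5, 3]
swap    [3, 5]
dup     [3, 5, 5]
+       [3, 10]
/       [0]
22      [0, 22]
-       [-22]
drop    []
-7      [-7]
12      [-7, 12]
+       [5]
6       [5, 6]
+       [11]
negate  [-11]
-6      [-11, -6]
over    [-11, -6, -11]
swap    [-11, -11, -6]

3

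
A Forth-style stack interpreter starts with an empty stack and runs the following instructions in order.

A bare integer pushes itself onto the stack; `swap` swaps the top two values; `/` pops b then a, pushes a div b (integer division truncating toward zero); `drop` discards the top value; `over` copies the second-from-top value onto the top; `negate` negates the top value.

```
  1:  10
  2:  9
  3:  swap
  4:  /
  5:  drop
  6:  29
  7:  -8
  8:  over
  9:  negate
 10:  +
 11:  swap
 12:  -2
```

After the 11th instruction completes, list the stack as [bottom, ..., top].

[-37, 29]

10     → 10
9      → 10 9
swap   → 9 10
/      → 0
drop   → (empty)
29     → 29
-8     → 29 -8
over   → 29 -8 29
negate → 29 -8 -29
+      → 29 -37
swap   → -37 29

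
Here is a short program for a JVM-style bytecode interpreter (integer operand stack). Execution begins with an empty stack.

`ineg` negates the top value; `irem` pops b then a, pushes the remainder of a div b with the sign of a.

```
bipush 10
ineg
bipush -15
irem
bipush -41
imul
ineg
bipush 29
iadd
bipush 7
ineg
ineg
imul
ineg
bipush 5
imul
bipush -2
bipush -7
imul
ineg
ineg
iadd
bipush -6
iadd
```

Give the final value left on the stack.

bipush 10   [10]
ineg        [-10]
bipush -15  [-10, -15]
irem        [-10]
bipush -41  [-10, -41]
imul        [410]
ineg        [-410]
bipush 29   [-410, 29]
iadd        [-381]
bipush 7    [-381, 7]
ineg        [-381, -7]
ineg        [-381, 7]
imul        [-2667]
ineg        [2667]
bipush 5    [2667, 5]
imul        [13335]
bipush -2   [13335, -2]
bipush -7   [13335, -2, -7]
imul        [13335, 14]
ineg        [13335, -14]
ineg        [13335, 14]
iadd        [13349]
bipush -6   [13349, -6]
iadd        [13343]

13343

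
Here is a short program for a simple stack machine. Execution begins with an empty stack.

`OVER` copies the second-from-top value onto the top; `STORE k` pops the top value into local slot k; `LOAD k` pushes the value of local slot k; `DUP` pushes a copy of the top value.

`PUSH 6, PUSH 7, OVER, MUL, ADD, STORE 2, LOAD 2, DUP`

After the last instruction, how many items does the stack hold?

2

PUSH 6   [6]
PUSH 7   [6, 7]
OVER     [6, 7, 6]
MUL      [6, 42]
ADD      [48]
STORE 2  []
LOAD 2   [48]
DUP      [48, 48]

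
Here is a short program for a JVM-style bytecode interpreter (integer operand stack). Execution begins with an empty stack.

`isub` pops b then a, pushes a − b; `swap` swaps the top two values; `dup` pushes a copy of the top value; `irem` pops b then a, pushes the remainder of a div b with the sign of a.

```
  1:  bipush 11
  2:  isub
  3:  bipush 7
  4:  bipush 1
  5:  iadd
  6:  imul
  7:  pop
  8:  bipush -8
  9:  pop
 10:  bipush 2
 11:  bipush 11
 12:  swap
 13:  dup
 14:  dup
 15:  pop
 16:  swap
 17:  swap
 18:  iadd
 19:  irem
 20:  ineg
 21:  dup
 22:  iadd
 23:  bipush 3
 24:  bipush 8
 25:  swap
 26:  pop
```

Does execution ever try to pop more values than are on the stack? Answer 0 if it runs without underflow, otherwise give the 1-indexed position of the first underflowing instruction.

2

bipush 11 : [11]
isub  — needs 2 operands, stack has 1 → underflow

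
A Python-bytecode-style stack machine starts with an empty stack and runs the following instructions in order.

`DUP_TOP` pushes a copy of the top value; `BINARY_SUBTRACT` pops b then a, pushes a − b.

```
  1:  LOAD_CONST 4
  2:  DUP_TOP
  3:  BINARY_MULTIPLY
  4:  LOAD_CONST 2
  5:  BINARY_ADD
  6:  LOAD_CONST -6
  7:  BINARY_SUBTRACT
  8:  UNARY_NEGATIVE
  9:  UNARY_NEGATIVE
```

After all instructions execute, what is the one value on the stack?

24

LOAD_CONST 4    -> 4
DUP_TOP         -> 4 4
BINARY_MULTIPLY -> 16
LOAD_CONST 2    -> 16 2
BINARY_ADD      -> 18
LOAD_CONST -6   -> 18 -6
BINARY_SUBTRACT -> 24
UNARY_NEGATIVE  -> -24
UNARY_NEGATIVE  -> 24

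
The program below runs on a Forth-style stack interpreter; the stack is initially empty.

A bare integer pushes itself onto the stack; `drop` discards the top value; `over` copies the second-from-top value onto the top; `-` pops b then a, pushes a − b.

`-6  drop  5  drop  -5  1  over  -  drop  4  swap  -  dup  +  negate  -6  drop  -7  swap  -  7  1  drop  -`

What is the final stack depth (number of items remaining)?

-6     : -6
drop   : (empty)
5      : 5
drop   : (empty)
-5     : -5
1      : -5 1
over   : -5 1 -5
-      : -5 6
drop   : -5
4      : -5 4
swap   : 4 -5
-      : 9
dup    : 9 9
+      : 18
negate : -18
-6     : -18 -6
drop   : -18
-7     : -18 -7
swap   : -7 -18
-      : 11
7      : 11 7
1      : 11 7 1
drop   : 11 7
-      : 4

1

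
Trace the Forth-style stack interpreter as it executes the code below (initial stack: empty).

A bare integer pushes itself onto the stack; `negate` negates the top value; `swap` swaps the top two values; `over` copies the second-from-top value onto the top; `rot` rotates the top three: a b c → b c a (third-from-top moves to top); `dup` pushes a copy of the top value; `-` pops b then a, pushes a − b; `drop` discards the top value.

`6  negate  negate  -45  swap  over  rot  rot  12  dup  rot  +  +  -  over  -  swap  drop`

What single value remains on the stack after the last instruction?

-30

6      -> 6
negate -> -6
negate -> 6
-45    -> 6 -45
swap   -> -45 6
over   -> -45 6 -45
rot    -> 6 -45 -45
rot    -> -45 -45 6
12     -> -45 -45 6 12
dup    -> -45 -45 6 12 12
rot    -> -45 -45 12 12 6
+      -> -45 -45 12 18
+      -> -45 -45 30
-      -> -45 -75
over   -> -45 -75 -45
-      -> -45 -30
swap   -> -30 -45
drop   -> -30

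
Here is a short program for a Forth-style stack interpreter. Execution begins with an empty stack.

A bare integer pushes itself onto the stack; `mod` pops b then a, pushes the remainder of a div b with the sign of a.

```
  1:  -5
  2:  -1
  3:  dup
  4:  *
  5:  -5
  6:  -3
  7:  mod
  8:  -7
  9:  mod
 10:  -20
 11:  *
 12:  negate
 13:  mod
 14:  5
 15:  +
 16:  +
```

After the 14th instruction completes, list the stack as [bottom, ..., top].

-5     -> -5
-1     -> -5 -1
dup    -> -5 -1 -1
*      -> -5 1
-5     -> -5 1 -5
-3     -> -5 1 -5 -3
mod    -> -5 1 -2
-7     -> -5 1 -2 -7
mod    -> -5 1 -2
-20    -> -5 1 -2 -20
*      -> -5 1 40
negate -> -5 1 -40
mod    -> -5 1
5      -> -5 1 5

[-5, 1, 5]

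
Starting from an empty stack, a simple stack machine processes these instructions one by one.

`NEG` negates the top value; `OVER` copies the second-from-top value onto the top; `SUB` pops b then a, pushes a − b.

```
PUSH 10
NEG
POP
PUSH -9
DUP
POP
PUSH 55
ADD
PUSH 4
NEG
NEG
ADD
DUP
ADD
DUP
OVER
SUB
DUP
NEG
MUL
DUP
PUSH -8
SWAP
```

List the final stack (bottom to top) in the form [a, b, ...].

PUSH 10 -> [10]
NEG     -> [-10]
POP     -> []
PUSH -9 -> [-9]
DUP     -> [-9, -9]
POP     -> [-9]
PUSH 55 -> [-9, 55]
ADD     -> [46]
PUSH 4  -> [46, 4]
NEG     -> [46, -4]
NEG     -> [46, 4]
ADD     -> [50]
DUP     -> [50, 50]
ADD     -> [100]
DUP     -> [100, 100]
OVER    -> [100, 100, 100]
SUB     -> [100, 0]
DUP     -> [100, 0, 0]
NEG     -> [100, 0, 0]
MUL     -> [100, 0]
DUP     -> [100, 0, 0]
PUSH -8 -> [100, 0, 0, -8]
SWAP    -> [100, 0, -8, 0]

[100, 0, -8, 0]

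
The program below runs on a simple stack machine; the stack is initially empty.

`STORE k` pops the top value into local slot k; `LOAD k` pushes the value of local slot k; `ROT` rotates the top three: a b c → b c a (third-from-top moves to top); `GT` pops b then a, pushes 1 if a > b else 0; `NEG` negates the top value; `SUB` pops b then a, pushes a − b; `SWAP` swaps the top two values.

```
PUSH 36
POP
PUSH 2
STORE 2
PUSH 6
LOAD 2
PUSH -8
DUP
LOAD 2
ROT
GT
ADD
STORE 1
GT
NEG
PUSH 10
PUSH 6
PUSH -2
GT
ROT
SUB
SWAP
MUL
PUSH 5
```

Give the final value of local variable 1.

-7

PUSH 36  36
POP      (empty)
PUSH 2   2
STORE 2  (empty)
PUSH 6   6
LOAD 2   6 2
PUSH -8  6 2 -8
DUP      6 2 -8 -8
LOAD 2   6 2 -8 -8 2
ROT      6 2 -8 2 -8
GT       6 2 -8 1
ADD      6 2 -7
STORE 1  6 2
GT       1
NEG      -1
PUSH 10  -1 10
PUSH 6   -1 10 6
PUSH -2  -1 10 6 -2
GT       -1 10 1
ROT      10 1 -1
SUB      10 2
SWAP     2 10
MUL      20
PUSH 5   20 5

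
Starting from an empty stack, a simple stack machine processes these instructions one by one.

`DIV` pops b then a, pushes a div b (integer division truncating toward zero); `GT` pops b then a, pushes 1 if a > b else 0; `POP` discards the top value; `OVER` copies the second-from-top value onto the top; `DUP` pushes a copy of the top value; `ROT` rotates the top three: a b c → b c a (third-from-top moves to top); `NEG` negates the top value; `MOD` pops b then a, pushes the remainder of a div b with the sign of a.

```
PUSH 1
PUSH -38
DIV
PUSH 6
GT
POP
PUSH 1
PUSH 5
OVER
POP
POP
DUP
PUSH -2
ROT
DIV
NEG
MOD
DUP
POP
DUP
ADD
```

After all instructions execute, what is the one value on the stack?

2

PUSH 1   → [1]
PUSH -38 → [1, -38]
DIV      → [0]
PUSH 6   → [0, 6]
GT       → [0]
POP      → []
PUSH 1   → [1]
PUSH 5   → [1, 5]
OVER     → [1, 5, 1]
POP      → [1, 5]
POP      → [1]
DUP      → [1, 1]
PUSH -2  → [1, 1, -2]
ROT      → [1, -2, 1]
DIV      → [1, -2]
NEG      → [1, 2]
MOD      → [1]
DUP      → [1, 1]
POP      → [1]
DUP      → [1, 1]
ADD      → [2]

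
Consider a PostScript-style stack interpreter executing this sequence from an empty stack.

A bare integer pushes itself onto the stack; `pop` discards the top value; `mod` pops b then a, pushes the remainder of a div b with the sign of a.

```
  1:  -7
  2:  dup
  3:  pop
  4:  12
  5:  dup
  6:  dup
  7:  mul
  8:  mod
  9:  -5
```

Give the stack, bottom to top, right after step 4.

[-7, 12]

-7  : -7
dup : -7 -7
pop : -7
12  : -7 12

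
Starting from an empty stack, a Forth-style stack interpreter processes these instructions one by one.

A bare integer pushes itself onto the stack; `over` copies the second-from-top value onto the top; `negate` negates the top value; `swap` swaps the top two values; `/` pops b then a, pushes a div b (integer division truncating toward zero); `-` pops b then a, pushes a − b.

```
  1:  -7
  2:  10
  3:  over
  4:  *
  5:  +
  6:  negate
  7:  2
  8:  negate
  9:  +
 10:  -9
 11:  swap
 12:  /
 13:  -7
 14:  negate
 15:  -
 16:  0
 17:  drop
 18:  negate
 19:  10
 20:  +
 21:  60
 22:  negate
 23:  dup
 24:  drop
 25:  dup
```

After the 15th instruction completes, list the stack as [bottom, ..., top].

[-7]

-7     : -7
10     : -7 10
over   : -7 10 -7
*      : -7 -70
+      : -77
negate : 77
2      : 77 2
negate : 77 -2
+      : 75
-9     : 75 -9
swap   : -9 75
/      : 0
-7     : 0 -7
negate : 0 7
-      : -7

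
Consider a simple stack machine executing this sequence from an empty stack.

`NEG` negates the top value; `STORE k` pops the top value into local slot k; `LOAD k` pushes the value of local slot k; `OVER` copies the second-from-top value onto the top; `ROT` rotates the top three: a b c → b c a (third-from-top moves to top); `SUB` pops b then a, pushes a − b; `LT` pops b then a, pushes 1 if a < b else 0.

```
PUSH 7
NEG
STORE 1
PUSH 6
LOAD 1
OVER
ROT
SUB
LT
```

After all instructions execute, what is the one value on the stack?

1

PUSH 7   7
NEG      -7
STORE 1  (empty)
PUSH 6   6
LOAD 1   6 -7
OVER     6 -7 6
ROT      -7 6 6
SUB      -7 0
LT       1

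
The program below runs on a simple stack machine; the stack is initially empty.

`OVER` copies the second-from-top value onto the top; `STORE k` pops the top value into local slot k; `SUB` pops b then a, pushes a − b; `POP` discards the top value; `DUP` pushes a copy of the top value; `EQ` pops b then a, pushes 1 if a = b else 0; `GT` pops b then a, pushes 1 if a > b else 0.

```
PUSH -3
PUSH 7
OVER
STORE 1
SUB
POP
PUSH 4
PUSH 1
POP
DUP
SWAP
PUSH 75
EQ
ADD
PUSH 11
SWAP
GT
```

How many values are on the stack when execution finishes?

1

PUSH -3  -3
PUSH 7   -3 7
OVER     -3 7 -3
STORE 1  -3 7
SUB      -10
POP      (empty)
PUSH 4   4
PUSH 1   4 1
POP      4
DUP      4 4
SWAP     4 4
PUSH 75  4 4 75
EQ       4 0
ADD      4
PUSH 11  4 11
SWAP     11 4
GT       1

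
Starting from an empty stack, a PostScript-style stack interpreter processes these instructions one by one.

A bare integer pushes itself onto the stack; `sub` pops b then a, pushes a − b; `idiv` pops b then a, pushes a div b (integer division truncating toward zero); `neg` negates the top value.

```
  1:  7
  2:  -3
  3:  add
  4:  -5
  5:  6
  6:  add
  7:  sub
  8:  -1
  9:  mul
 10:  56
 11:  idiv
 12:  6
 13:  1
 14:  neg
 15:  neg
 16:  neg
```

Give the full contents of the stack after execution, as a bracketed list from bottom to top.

7    → 7
-3   → 7 -3
add  → 4
-5   → 4 -5
6    → 4 -5 6
add  → 4 1
sub  → 3
-1   → 3 -1
mul  → -3
56   → -3 56
idiv → 0
6    → 0 6
1    → 0 6 1
neg  → 0 6 -1
neg  → 0 6 1
neg  → 0 6 -1

[0, 6, -1]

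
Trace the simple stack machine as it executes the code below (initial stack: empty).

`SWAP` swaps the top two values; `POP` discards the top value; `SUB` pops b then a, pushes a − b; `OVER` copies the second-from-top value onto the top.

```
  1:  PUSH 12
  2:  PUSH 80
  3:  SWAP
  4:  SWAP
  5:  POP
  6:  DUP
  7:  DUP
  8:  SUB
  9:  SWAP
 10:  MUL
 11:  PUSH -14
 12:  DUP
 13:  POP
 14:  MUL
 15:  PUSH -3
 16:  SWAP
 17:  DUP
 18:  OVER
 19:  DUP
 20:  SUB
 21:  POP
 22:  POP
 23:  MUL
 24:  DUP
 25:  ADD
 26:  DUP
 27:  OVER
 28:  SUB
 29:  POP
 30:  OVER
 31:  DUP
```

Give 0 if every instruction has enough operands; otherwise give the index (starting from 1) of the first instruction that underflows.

PUSH 12  : 12
PUSH 80  : 12 80
SWAP     : 80 12
SWAP     : 12 80
POP      : 12
DUP      : 12 12
DUP      : 12 12 12
SUB      : 12 0
SWAP     : 0 12
MUL      : 0
PUSH -14 : 0 -14
DUP      : 0 -14 -14
POP      : 0 -14
MUL      : 0
PUSH -3  : 0 -3
SWAP     : -3 0
DUP      : -3 0 0
OVER     : -3 0 0 0
DUP      : -3 0 0 0 0
SUB      : -3 0 0 0
POP      : -3 0 0
POP      : -3 0
MUL      : 0
DUP      : 0 0
ADD      : 0
DUP      : 0 0
OVER     : 0 0 0
SUB      : 0 0
POP      : 0
OVER  — needs 2 operands, stack has 1 → underflow

30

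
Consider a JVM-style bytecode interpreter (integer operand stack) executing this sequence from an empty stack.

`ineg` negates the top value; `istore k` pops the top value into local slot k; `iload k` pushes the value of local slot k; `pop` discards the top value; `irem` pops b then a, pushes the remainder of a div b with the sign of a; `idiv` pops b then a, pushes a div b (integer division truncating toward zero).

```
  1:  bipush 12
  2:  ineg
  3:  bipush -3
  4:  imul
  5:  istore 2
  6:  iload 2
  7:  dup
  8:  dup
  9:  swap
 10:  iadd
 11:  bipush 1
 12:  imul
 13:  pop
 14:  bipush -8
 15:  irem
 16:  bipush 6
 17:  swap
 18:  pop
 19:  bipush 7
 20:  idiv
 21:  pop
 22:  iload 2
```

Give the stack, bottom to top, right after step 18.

bipush 12 → [12]
ineg      → [-12]
bipush -3 → [-12, -3]
imul      → [36]
istore 2  → []
iload 2   → [36]
dup       → [36, 36]
dup       → [36, 36, 36]
swap      → [36, 36, 36]
iadd      → [36, 72]
bipush 1  → [36, 72, 1]
imul      → [36, 72]
pop       → [36]
bipush -8 → [36, -8]
irem      → [4]
bipush 6  → [4, 6]
swap      → [6, 4]
pop       → [6]

[6]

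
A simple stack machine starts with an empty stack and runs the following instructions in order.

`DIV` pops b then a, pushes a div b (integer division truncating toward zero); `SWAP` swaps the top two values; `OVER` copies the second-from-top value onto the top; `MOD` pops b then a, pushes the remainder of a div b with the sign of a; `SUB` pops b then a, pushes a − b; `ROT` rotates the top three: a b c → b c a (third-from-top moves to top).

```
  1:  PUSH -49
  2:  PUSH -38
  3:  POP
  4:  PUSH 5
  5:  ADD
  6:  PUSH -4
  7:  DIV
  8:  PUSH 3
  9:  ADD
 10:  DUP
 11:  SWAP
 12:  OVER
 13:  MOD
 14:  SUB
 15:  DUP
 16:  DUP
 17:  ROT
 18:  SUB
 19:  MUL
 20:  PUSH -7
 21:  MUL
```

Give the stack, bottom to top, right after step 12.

[14, 14, 14]

PUSH -49  [-49]
PUSH -38  [-49, -38]
POP       [-49]
PUSH 5    [-49, 5]
ADD       [-44]
PUSH -4   [-44, -4]
DIV       [11]
PUSH 3    [11, 3]
ADD       [14]
DUP       [14, 14]
SWAP      [14, 14]
OVER      [14, 14, 14]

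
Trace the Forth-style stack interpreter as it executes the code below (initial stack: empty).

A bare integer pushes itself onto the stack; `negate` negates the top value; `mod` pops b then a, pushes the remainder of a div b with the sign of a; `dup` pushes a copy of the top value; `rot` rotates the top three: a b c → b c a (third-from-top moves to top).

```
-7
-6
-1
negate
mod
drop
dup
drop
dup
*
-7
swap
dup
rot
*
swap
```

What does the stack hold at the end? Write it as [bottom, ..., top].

[-343, 49]

-7     : -7
-6     : -7 -6
-1     : -7 -6 -1
negate : -7 -6 1
mod    : -7 0
drop   : -7
dup    : -7 -7
drop   : -7
dup    : -7 -7
*      : 49
-7     : 49 -7
swap   : -7 49
dup    : -7 49 49
rot    : 49 49 -7
*      : 49 -343
swap   : -343 49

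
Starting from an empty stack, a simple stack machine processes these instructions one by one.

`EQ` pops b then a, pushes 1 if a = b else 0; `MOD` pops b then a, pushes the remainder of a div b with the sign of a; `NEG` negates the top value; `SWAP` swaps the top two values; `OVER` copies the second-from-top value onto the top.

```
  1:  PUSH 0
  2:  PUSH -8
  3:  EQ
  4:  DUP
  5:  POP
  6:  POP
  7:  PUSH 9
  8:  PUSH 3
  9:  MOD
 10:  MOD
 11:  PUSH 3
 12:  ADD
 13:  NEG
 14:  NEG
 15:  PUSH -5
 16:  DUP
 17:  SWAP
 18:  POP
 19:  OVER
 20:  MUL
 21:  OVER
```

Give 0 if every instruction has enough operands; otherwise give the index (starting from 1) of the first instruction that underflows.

10

PUSH 0   0
PUSH -8  0 -8
EQ       0
DUP      0 0
POP      0
POP      (empty)
PUSH 9   9
PUSH 3   9 3
MOD      0
MOD  — needs 2 operands, stack has 1 → underflow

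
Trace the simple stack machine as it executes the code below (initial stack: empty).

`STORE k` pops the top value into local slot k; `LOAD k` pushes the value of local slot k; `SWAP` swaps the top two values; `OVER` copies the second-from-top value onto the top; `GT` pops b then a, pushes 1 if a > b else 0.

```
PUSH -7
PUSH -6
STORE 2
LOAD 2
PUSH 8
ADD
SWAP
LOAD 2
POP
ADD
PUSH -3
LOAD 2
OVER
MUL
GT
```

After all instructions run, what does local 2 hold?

PUSH -7 → -7
PUSH -6 → -7 -6
STORE 2 → -7
LOAD 2  → -7 -6
PUSH 8  → -7 -6 8
ADD     → -7 2
SWAP    → 2 -7
LOAD 2  → 2 -7 -6
POP     → 2 -7
ADD     → -5
PUSH -3 → -5 -3
LOAD 2  → -5 -3 -6
OVER    → -5 -3 -6 -3
MUL     → -5 -3 18
GT      → -5 0

-6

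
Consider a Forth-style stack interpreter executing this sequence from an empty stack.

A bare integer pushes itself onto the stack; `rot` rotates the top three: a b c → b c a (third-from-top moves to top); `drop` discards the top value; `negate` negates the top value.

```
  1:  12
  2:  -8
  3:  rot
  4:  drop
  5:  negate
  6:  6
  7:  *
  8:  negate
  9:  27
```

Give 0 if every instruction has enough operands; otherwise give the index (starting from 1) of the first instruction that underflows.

3

12 : [12]
-8 : [12, -8]
rot  — needs 3 operands, stack has 2 → underflow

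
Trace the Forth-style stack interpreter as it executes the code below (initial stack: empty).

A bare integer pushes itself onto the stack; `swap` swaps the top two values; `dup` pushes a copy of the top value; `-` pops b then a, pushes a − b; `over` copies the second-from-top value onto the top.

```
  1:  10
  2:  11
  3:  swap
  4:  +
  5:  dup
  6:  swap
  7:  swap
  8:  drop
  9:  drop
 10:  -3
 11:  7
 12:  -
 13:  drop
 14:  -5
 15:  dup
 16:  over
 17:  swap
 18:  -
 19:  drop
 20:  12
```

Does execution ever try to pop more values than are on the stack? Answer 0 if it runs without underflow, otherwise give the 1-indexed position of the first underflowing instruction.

0

10   : 10
11   : 10 11
swap : 11 10
+    : 21
dup  : 21 21
swap : 21 21
swap : 21 21
drop : 21
drop : (empty)
-3   : -3
7    : -3 7
-    : -10
drop : (empty)
-5   : -5
dup  : -5 -5
over : -5 -5 -5
swap : -5 -5 -5
-    : -5 0
drop : -5
12   : -5 12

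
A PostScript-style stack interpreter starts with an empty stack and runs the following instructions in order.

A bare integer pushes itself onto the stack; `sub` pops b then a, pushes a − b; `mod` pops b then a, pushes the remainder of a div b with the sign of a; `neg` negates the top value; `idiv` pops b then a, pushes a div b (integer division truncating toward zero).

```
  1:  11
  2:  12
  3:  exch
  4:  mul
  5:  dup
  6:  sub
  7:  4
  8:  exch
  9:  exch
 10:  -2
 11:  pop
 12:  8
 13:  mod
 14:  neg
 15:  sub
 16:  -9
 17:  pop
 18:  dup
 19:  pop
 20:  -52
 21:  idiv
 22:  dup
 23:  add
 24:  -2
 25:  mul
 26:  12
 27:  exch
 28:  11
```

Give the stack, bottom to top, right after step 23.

[0]

11   -> 11
12   -> 11 12
exch -> 12 11
mul  -> 132
dup  -> 132 132
sub  -> 0
4    -> 0 4
exch -> 4 0
exch -> 0 4
-2   -> 0 4 -2
pop  -> 0 4
8    -> 0 4 8
mod  -> 0 4
neg  -> 0 -4
sub  -> 4
-9   -> 4 -9
pop  -> 4
dup  -> 4 4
pop  -> 4
-52  -> 4 -52
idiv -> 0
dup  -> 0 0
add  -> 0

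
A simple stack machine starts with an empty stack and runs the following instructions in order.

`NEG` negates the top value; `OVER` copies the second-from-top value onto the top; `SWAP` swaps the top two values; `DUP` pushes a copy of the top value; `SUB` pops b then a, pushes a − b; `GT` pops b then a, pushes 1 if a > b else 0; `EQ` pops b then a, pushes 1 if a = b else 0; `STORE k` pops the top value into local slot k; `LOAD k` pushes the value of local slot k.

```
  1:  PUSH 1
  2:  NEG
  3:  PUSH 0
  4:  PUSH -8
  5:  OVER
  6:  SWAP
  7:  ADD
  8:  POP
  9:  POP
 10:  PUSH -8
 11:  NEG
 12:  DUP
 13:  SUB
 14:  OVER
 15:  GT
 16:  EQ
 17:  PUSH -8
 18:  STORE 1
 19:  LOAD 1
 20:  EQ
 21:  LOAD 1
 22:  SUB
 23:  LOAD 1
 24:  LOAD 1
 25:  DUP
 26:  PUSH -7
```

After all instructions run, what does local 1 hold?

PUSH 1  : 1
NEG     : -1
PUSH 0  : -1 0
PUSH -8 : -1 0 -8
OVER    : -1 0 -8 0
SWAP    : -1 0 0 -8
ADD     : -1 0 -8
POP     : -1 0
POP     : -1
PUSH -8 : -1 -8
NEG     : -1 8
DUP     : -1 8 8
SUB     : -1 0
OVER    : -1 0 -1
GT      : -1 1
EQ      : 0
PUSH -8 : 0 -8
STORE 1 : 0
LOAD 1  : 0 -8
EQ      : 0
LOAD 1  : 0 -8
SUB     : 8
LOAD 1  : 8 -8
LOAD 1  : 8 -8 -8
DUP     : 8 -8 -8 -8
PUSH -7 : 8 -8 -8 -8 -7

-8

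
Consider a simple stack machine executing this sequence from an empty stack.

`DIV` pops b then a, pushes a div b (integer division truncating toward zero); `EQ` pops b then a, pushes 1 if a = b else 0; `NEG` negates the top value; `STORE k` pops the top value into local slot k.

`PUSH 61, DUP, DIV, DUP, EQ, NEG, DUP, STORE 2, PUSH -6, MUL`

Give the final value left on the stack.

PUSH 61 -> 61
DUP     -> 61 61
DIV     -> 1
DUP     -> 1 1
EQ      -> 1
NEG     -> -1
DUP     -> -1 -1
STORE 2 -> -1
PUSH -6 -> -1 -6
MUL     -> 6

6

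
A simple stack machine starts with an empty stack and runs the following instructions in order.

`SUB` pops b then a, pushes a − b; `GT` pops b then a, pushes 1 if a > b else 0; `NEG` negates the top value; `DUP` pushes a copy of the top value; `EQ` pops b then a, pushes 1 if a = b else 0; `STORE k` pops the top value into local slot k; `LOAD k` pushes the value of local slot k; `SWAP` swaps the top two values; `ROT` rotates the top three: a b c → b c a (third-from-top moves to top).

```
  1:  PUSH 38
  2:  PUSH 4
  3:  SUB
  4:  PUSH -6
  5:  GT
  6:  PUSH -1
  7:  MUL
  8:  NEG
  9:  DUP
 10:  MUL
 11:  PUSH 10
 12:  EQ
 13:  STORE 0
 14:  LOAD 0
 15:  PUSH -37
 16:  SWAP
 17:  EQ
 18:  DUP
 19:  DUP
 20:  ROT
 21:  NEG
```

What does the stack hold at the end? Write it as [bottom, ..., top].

PUSH 38  -> 38
PUSH 4   -> 38 4
SUB      -> 34
PUSH -6  -> 34 -6
GT       -> 1
PUSH -1  -> 1 -1
MUL      -> -1
NEG      -> 1
DUP      -> 1 1
MUL      -> 1
PUSH 10  -> 1 10
EQ       -> 0
STORE 0  -> (empty)
LOAD 0   -> 0
PUSH -37 -> 0 -37
SWAP     -> -37 0
EQ       -> 0
DUP      -> 0 0
DUP      -> 0 0 0
ROT      -> 0 0 0
NEG      -> 0 0 0

[0, 0, 0]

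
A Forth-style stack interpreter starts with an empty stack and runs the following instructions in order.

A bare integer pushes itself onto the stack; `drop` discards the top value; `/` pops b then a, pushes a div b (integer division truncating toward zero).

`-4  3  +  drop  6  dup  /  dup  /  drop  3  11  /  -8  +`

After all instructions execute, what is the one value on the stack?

-8

-4   -> [-4]
3    -> [-4, 3]
+    -> [-1]
drop -> []
6    -> [6]
dup  -> [6, 6]
/    -> [1]
dup  -> [1, 1]
/    -> [1]
drop -> []
3    -> [3]
11   -> [3, 11]
/    -> [0]
-8   -> [0, -8]
+    -> [-8]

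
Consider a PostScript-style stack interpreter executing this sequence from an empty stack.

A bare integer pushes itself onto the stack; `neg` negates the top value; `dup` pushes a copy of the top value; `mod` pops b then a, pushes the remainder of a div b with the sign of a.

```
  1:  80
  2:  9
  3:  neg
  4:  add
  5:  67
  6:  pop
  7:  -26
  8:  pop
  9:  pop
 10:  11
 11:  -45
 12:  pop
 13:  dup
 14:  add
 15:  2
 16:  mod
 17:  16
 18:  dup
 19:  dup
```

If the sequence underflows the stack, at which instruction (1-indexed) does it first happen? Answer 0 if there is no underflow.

0

80  → 80
9   → 80 9
neg → 80 -9
add → 71
67  → 71 67
pop → 71
-26 → 71 -26
pop → 71
pop → (empty)
11  → 11
-45 → 11 -45
pop → 11
dup → 11 11
add → 22
2   → 22 2
mod → 0
16  → 0 16
dup → 0 16 16
dup → 0 16 16 16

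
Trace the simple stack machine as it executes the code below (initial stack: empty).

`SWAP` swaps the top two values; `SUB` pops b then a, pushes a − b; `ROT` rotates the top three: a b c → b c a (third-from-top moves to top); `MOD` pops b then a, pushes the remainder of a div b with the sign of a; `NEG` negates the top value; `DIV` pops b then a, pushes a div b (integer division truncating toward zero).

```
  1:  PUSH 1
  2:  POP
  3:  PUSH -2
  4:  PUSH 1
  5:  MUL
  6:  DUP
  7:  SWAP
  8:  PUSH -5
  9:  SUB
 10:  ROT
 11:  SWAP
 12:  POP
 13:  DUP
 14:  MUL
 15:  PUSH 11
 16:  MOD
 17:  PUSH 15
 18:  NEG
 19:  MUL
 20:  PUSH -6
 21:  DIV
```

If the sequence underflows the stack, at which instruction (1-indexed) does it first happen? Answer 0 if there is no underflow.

PUSH 1   [1]
POP      []
PUSH -2  [-2]
PUSH 1   [-2, 1]
MUL      [-2]
DUP      [-2, -2]
SWAP     [-2, -2]
PUSH -5  [-2, -2, -5]
SUB      [-2, 3]
ROT  — needs 3 operands, stack has 2 → underflow

10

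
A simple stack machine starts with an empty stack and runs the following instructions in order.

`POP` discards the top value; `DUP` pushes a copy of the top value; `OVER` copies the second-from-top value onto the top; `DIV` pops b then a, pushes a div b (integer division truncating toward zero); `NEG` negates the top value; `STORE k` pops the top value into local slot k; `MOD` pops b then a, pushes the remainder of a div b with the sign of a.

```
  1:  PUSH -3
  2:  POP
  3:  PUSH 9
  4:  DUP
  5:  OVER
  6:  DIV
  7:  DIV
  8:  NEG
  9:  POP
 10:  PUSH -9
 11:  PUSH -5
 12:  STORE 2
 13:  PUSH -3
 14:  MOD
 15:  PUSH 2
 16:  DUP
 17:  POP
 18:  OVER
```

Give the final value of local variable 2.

-5

PUSH -3  -3
POP      (empty)
PUSH 9   9
DUP      9 9
OVER     9 9 9
DIV      9 1
DIV      9
NEG      -9
POP      (empty)
PUSH -9  -9
PUSH -5  -9 -5
STORE 2  -9
PUSH -3  -9 -3
MOD      0
PUSH 2   0 2
DUP      0 2 2
POP      0 2
OVER     0 2 0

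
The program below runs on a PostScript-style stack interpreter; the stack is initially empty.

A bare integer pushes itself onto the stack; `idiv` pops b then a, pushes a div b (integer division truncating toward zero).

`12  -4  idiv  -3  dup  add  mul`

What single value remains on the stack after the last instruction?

18

12    [12]
-4    [12, -4]
idiv  [-3]
-3    [-3, -3]
dup   [-3, -3, -3]
add   [-3, -6]
mul   [18]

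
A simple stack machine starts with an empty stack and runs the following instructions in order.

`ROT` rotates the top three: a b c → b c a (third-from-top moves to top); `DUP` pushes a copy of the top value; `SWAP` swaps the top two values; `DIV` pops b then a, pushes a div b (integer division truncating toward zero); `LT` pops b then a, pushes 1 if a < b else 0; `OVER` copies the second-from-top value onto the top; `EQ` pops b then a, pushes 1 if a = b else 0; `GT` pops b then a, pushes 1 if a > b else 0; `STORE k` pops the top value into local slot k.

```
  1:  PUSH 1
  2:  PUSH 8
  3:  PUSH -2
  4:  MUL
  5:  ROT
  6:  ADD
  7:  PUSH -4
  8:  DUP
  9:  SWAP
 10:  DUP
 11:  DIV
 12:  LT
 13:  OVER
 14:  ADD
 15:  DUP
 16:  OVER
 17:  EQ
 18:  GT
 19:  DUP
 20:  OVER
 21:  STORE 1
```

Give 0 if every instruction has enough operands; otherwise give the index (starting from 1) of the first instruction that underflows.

5

PUSH 1   [1]
PUSH 8   [1, 8]
PUSH -2  [1, 8, -2]
MUL      [1, -16]
ROT  — needs 3 operands, stack has 2 → underflow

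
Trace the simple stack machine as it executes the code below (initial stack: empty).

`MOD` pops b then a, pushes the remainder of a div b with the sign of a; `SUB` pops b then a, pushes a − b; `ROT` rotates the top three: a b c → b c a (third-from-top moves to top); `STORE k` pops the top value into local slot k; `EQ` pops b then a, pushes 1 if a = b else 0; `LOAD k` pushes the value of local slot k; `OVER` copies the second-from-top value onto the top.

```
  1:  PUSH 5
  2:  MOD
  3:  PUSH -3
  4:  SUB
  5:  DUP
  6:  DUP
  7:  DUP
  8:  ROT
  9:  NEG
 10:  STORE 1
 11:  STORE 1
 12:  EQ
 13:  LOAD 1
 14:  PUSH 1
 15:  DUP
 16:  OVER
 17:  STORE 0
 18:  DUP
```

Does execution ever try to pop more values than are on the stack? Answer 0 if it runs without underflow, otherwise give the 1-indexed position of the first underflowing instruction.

PUSH 5 : 5
MOD  — needs 2 operands, stack has 1 → underflow

2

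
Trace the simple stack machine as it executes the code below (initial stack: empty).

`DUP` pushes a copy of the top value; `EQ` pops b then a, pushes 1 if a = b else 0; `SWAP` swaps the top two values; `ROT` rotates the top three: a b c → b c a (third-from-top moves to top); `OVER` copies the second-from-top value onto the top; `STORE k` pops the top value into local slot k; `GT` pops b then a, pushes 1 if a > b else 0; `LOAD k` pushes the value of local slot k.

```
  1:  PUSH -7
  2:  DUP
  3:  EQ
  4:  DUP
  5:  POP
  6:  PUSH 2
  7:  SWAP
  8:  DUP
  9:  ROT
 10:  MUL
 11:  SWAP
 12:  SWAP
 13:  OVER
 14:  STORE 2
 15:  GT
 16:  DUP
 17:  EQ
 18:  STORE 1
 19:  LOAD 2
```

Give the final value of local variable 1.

PUSH -7 → [-7]
DUP     → [-7, -7]
EQ      → [1]
DUP     → [1, 1]
POP     → [1]
PUSH 2  → [1, 2]
SWAP    → [2, 1]
DUP     → [2, 1, 1]
ROT     → [1, 1, 2]
MUL     → [1, 2]
SWAP    → [2, 1]
SWAP    → [1, 2]
OVER    → [1, 2, 1]
STORE 2 → [1, 2]
GT      → [0]
DUP     → [0, 0]
EQ      → [1]
STORE 1 → []
LOAD 2  → [1]

1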